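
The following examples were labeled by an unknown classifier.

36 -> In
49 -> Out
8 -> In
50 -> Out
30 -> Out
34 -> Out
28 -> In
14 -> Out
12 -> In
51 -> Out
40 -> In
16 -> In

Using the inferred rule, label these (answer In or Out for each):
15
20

Out, In

The classifier is using: multiple of 4.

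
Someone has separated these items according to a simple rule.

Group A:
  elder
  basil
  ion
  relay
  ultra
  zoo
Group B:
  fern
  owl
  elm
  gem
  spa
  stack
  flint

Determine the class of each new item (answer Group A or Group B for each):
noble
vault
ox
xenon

Group A, Group A, Group B, Group A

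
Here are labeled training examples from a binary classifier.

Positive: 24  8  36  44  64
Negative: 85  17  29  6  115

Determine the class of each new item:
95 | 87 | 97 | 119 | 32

Negative, Negative, Negative, Negative, Positive

Checking candidate rules against both groups, what survives is: multiple of 4.
95: 95 = 4·23 + 3, fails the rule → Negative.
87: 87 = 4·21 + 3, fails the rule → Negative.
97: 97 = 4·24 + 1, fails the rule → Negative.
119: 119 = 4·29 + 3, fails the rule → Negative.
32: 32 = 4·8, passes → Positive.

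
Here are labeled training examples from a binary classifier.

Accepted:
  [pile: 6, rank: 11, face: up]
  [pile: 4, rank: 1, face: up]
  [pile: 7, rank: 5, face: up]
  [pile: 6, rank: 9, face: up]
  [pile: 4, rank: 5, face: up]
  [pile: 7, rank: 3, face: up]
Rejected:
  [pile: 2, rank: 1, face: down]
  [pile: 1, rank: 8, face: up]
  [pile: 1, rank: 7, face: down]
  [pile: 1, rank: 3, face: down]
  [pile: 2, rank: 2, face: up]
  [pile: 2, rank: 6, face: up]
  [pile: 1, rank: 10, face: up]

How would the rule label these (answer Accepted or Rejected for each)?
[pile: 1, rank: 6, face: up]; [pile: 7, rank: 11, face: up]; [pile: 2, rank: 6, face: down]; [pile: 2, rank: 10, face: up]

Rejected, Accepted, Rejected, Rejected

The pattern is that an item is 'Accepted' exactly when: pile ≥ 4.
[pile: 1, rank: 6, face: up]: pile = 1, fails this test → Rejected. [pile: 7, rank: 11, face: up]: pile = 7, satisfies this → Accepted. [pile: 2, rank: 6, face: down]: pile = 2, fails this test → Rejected. [pile: 2, rank: 10, face: up]: pile = 2, fails this test → Rejected.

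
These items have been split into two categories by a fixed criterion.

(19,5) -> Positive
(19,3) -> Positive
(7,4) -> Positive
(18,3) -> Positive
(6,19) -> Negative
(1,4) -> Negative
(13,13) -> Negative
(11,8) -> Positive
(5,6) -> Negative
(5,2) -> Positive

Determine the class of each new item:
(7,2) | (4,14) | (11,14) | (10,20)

Positive, Negative, Negative, Negative

A rule that fits every label: first > second — true of each 'Positive' example, false of each 'Negative' one.
(7,2): Positive (7 > 2). (4,14): Negative (4 < 14). (11,14): Negative (11 < 14). (10,20): Negative (10 < 20).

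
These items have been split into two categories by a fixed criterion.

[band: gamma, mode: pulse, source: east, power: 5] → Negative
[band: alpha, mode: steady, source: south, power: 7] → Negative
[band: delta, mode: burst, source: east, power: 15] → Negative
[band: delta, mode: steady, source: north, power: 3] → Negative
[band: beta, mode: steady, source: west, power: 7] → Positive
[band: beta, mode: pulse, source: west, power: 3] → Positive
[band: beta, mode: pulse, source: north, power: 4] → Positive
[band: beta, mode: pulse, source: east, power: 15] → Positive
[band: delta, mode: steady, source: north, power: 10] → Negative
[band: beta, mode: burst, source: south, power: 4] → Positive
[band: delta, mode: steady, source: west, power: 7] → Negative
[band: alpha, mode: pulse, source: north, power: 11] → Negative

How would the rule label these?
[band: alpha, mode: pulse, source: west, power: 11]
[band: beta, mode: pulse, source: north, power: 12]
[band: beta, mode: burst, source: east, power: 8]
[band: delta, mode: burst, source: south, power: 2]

Negative, Positive, Positive, Negative

Comparing the two groups points to one rule — band is beta.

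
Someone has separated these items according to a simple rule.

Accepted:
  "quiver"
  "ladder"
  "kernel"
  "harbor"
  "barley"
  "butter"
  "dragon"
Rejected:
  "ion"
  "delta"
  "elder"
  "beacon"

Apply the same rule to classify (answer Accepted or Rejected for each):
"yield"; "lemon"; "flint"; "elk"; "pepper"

Rejected, Rejected, Rejected, Rejected, Accepted

Rule: even length AND contains 'r'. This holds for each 'Accepted' example and fails for each 'Rejected' one.
"yield": Rejected (length 5, no 'r'). "lemon": Rejected (length 5, no 'r'). "flint": Rejected (length 5, no 'r'). "elk": Rejected (length 3, no 'r'). "pepper": Accepted (length 6, has 'r').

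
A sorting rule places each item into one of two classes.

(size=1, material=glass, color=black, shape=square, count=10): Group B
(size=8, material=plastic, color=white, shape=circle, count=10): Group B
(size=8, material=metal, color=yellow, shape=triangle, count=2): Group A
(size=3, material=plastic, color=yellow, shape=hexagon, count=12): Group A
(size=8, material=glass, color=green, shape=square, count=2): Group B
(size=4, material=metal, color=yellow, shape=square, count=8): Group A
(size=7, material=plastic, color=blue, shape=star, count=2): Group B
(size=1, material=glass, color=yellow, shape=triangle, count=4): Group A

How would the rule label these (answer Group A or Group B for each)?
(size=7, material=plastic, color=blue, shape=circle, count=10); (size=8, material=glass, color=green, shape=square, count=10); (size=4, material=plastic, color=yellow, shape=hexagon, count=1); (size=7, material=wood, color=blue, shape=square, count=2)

Group B, Group B, Group A, Group B

All 'Group A' examples share one property — color is yellow — and every 'Group B' example lacks it.
(size=7, material=plastic, color=blue, shape=circle, count=10): Group B (color is blue).
(size=8, material=glass, color=green, shape=square, count=10): Group B (color is green).
(size=4, material=plastic, color=yellow, shape=hexagon, count=1): Group A (color is yellow).
(size=7, material=wood, color=blue, shape=square, count=2): Group B (color is blue).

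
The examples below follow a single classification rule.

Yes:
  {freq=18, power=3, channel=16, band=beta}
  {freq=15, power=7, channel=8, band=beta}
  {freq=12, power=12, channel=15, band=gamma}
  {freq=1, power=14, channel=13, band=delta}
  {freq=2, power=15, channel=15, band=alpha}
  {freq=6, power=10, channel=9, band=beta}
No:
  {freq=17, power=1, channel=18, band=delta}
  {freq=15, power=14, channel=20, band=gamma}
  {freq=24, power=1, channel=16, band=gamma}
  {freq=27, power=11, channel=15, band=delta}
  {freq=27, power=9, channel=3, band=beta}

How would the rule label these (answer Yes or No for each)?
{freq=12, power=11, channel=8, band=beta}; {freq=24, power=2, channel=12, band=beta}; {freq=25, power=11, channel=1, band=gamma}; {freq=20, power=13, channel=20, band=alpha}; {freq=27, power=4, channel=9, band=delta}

Every 'Yes' example satisfies: freq ≤ 18 AND channel ≤ 16. None of the 'No' examples do.
{freq=12, power=11, channel=8, band=beta} → freq = 12, channel = 8 → Yes. {freq=24, power=2, channel=12, band=beta} → freq = 24, channel = 12 → No. {freq=25, power=11, channel=1, band=gamma} → freq = 25, channel = 1 → No. {freq=20, power=13, channel=20, band=alpha} → freq = 20, channel = 20 → No. {freq=27, power=4, channel=9, band=delta} → freq = 27, channel = 9 → No.

Yes, No, No, No, No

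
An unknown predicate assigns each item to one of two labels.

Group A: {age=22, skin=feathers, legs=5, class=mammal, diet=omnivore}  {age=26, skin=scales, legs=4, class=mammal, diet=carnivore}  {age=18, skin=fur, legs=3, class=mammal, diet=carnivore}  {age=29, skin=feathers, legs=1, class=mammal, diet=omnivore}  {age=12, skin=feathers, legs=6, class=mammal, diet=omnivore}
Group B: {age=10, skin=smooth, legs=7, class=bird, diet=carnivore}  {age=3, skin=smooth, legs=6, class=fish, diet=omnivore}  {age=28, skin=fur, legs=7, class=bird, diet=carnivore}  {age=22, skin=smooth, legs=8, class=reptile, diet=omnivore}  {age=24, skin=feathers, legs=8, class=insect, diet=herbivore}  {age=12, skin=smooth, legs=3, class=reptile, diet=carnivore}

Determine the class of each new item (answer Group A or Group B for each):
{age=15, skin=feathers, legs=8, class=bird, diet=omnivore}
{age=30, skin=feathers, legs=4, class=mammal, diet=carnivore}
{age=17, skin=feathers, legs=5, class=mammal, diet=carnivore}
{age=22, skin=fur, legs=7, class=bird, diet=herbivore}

Group B, Group A, Group A, Group B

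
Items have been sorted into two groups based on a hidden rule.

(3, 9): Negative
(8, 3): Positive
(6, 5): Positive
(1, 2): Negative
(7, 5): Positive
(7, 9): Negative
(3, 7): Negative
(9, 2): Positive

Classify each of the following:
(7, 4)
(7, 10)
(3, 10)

The common property of the 'Positive' items is: first > second. No 'Negative' item has it.
(7, 4): Positive (7 > 4).
(7, 10): Negative (7 < 10).
(3, 10): Negative (3 < 10).

Positive, Negative, Negative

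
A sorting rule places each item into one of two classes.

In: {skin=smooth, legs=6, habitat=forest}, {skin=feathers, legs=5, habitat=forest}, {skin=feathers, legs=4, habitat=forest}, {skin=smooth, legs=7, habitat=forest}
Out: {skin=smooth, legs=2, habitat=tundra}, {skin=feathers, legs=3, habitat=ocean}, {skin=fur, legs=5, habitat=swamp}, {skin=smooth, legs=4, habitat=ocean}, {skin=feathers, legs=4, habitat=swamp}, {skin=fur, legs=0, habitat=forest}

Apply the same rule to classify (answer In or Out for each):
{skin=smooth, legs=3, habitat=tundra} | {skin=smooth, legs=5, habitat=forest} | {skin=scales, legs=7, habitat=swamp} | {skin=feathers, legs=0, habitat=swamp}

Out, In, Out, Out

The distinguishing property — habitat is forest AND legs ≥ 2 — holds for all the 'In' cases and none of the 'Out' cases.
{skin=smooth, legs=3, habitat=tundra} — habitat is tundra, legs = 3, hence Out. {skin=smooth, legs=5, habitat=forest} — habitat is forest, legs = 5, hence In. {skin=scales, legs=7, habitat=swamp} — habitat is swamp, legs = 7, hence Out. {skin=feathers, legs=0, habitat=swamp} — habitat is swamp, legs = 0, hence Out.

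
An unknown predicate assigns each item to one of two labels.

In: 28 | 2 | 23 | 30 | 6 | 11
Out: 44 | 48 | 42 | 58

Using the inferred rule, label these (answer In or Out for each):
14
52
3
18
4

In, Out, In, In, In

The pattern is that an item is 'In' exactly when: at most 30.
14: In (14 ≤ 30).
52: Out (52 > 30).
3: In (3 ≤ 30).
18: In (18 ≤ 30).
4: In (4 ≤ 30).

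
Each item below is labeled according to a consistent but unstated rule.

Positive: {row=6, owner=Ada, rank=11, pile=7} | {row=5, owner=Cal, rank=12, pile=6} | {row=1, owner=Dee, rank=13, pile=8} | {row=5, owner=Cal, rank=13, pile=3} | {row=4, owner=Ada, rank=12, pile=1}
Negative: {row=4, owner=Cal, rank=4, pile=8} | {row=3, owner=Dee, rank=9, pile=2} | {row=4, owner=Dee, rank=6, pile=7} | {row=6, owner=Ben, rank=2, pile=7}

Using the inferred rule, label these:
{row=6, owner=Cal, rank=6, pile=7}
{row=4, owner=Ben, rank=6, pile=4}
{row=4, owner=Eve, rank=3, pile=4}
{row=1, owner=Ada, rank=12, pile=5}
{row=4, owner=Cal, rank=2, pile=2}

All 'Positive' examples share one property — rank ≥ 11 — and every 'Negative' example lacks it.
{row=6, owner=Cal, rank=6, pile=7} → rank = 6 → Negative.
{row=4, owner=Ben, rank=6, pile=4} → rank = 6 → Negative.
{row=4, owner=Eve, rank=3, pile=4} → rank = 3 → Negative.
{row=1, owner=Ada, rank=12, pile=5} → rank = 12 → Positive.
{row=4, owner=Cal, rank=2, pile=2} → rank = 2 → Negative.

Negative, Negative, Negative, Positive, Negative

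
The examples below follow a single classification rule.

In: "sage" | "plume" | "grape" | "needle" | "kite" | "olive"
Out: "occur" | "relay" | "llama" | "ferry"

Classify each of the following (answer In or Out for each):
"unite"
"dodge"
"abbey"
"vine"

In, In, Out, In

One predicate separates the groups cleanly: ends with 'e'.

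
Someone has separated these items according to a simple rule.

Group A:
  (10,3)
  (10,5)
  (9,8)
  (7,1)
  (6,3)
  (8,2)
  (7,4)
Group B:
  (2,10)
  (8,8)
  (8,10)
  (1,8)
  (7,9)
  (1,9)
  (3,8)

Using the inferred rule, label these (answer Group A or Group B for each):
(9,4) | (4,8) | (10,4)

Every 'Group A' example satisfies: first > second. None of the 'Group B' examples do.
Group A: (9,4), since 9 > 4.
Group B: (4,8), since 4 < 8.
Group A: (10,4), since 10 > 4.

Group A, Group B, Group A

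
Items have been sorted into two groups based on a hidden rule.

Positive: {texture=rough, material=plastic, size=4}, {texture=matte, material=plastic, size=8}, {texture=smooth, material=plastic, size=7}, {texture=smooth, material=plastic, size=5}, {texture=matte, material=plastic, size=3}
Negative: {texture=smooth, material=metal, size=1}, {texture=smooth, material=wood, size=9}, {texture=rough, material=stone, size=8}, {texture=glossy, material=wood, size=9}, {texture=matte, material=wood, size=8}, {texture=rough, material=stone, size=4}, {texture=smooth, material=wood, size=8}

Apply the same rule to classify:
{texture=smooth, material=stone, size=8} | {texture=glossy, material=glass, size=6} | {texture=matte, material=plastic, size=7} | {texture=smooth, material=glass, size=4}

Negative, Negative, Positive, Negative

Comparing the two groups points to one rule — material is plastic.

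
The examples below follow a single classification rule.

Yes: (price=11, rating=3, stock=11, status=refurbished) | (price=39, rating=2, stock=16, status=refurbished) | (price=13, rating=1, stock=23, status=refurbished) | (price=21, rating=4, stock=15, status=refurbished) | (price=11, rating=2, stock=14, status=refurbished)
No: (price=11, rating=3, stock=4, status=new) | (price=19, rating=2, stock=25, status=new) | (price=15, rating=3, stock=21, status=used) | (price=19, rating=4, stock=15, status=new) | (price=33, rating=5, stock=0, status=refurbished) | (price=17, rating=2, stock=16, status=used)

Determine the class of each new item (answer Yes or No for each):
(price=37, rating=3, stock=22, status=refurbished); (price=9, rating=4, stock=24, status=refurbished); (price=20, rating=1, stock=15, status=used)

Yes, Yes, No

'Yes' ⟺ status is refurbished AND stock ≥ 4.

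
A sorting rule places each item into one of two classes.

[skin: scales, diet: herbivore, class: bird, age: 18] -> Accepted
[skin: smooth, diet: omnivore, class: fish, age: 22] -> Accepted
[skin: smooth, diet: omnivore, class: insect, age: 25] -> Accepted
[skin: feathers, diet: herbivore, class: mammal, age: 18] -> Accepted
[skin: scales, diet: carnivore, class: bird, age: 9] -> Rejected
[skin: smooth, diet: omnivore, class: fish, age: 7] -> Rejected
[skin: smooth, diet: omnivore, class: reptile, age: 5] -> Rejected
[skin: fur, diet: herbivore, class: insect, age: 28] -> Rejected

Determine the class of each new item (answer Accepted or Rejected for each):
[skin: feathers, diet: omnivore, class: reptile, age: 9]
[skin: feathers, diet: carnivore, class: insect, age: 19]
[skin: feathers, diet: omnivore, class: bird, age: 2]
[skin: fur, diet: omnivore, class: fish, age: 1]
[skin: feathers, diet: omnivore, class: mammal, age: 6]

Rejected, Accepted, Rejected, Rejected, Rejected

The rule appears to be: age ≥ 18 AND age ≤ 25.
[skin: feathers, diet: omnivore, class: reptile, age: 9] — age = 9, hence Rejected. [skin: feathers, diet: carnivore, class: insect, age: 19] — age = 19, hence Accepted. [skin: feathers, diet: omnivore, class: bird, age: 2] — age = 2, hence Rejected. [skin: fur, diet: omnivore, class: fish, age: 1] — age = 1, hence Rejected. [skin: feathers, diet: omnivore, class: mammal, age: 6] — age = 6, hence Rejected.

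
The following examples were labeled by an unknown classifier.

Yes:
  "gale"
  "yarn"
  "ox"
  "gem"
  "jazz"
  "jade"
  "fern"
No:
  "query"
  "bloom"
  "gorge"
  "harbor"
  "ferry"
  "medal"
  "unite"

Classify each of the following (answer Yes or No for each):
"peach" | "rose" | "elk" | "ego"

The simplest hypothesis consistent with all the labels is: length ≤ 4.

No, Yes, Yes, Yes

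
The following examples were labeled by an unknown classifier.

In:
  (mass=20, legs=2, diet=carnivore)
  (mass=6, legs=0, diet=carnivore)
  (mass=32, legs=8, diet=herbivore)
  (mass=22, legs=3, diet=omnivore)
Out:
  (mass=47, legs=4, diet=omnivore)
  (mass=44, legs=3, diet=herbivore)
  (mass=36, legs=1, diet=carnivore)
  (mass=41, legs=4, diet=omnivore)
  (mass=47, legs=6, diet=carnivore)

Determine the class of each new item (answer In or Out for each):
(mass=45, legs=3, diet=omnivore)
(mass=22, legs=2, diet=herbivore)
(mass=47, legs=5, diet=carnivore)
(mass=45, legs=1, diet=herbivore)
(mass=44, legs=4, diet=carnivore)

Out, In, Out, Out, Out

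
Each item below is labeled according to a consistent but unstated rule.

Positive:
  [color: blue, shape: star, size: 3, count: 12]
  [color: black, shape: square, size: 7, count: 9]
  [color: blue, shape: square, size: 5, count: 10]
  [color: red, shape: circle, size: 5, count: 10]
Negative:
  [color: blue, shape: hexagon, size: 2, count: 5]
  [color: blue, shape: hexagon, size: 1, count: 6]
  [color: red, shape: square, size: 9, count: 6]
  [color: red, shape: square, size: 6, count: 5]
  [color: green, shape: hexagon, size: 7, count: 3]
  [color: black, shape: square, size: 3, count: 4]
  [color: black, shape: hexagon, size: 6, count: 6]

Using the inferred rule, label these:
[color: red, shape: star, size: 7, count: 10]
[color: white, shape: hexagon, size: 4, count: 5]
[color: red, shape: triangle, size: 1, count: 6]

'Positive' ⟺ count ≥ 9.
[color: red, shape: star, size: 7, count: 10]: count = 10 — meets the rule, so Positive. [color: white, shape: hexagon, size: 4, count: 5]: count = 5 — does not fit, so Negative. [color: red, shape: triangle, size: 1, count: 6]: count = 6 — does not fit, so Negative.

Positive, Negative, Negative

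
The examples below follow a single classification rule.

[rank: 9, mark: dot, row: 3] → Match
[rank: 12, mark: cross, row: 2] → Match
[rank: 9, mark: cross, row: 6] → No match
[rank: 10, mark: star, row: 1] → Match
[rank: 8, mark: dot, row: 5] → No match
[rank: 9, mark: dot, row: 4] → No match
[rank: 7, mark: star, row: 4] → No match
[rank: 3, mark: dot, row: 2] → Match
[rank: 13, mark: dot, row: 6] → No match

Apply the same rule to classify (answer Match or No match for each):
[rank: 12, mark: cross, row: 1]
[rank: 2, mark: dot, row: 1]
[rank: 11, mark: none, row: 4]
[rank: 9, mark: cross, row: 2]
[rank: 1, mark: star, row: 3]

Match, Match, No match, Match, Match

The pattern is that an item is 'Match' exactly when: row ≤ 3.
[rank: 12, mark: cross, row: 1]: row = 1, meets the rule → Match.
[rank: 2, mark: dot, row: 1]: row = 1, meets the rule → Match.
[rank: 11, mark: none, row: 4]: row = 4, does not pass → No match.
[rank: 9, mark: cross, row: 2]: row = 2, meets the rule → Match.
[rank: 1, mark: star, row: 3]: row = 3, meets the rule → Match.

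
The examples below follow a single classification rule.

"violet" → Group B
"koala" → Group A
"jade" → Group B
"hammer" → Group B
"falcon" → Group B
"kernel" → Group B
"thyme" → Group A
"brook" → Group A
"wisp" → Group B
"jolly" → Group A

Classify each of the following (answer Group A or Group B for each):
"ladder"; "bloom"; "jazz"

Rule: odd length. This holds for each 'Group A' example and fails for each 'Group B' one.
"ladder" → length 6 → Group B.
"bloom" → length 5 → Group A.
"jazz" → length 4 → Group B.

Group B, Group A, Group B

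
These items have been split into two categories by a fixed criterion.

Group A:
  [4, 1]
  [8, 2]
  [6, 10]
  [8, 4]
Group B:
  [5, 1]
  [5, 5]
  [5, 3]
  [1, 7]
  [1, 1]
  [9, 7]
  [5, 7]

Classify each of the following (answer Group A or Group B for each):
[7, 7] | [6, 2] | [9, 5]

Group B, Group A, Group B

The common property of the 'Group A' items is: first is even. No 'Group B' item has it.
Group B: [7, 7], since first 7. Group A: [6, 2], since first 6. Group B: [9, 5], since first 9.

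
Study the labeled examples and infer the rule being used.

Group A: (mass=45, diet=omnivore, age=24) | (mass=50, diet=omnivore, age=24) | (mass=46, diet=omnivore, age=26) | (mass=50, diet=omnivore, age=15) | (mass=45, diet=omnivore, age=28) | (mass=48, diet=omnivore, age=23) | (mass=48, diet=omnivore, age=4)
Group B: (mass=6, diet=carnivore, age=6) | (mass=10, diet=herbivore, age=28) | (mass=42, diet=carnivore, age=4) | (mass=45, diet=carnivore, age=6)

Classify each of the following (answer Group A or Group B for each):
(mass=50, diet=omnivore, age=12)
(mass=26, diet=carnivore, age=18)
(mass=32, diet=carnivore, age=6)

Checking candidate rules against both groups, what survives is: diet is omnivore.
Group A: (mass=50, diet=omnivore, age=12), since diet is omnivore. Group B: (mass=26, diet=carnivore, age=18), since diet is carnivore. Group B: (mass=32, diet=carnivore, age=6), since diet is carnivore.

Group A, Group B, Group B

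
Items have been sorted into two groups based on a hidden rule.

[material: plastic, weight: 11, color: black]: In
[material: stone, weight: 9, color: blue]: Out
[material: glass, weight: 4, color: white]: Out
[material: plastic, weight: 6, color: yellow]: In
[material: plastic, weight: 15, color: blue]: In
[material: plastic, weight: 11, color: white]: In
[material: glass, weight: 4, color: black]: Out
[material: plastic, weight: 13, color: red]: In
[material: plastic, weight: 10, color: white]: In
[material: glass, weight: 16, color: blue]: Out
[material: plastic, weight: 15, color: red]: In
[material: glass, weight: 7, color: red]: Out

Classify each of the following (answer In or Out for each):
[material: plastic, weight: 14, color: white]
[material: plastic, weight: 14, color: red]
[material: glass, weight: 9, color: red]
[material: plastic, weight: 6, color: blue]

The distinguishing property — material is plastic — holds for all the 'In' cases and none of the 'Out' cases.
[material: plastic, weight: 14, color: white] → material is plastic → In. [material: plastic, weight: 14, color: red] → material is plastic → In. [material: glass, weight: 9, color: red] → material is glass → Out. [material: plastic, weight: 6, color: blue] → material is plastic → In.

In, In, Out, In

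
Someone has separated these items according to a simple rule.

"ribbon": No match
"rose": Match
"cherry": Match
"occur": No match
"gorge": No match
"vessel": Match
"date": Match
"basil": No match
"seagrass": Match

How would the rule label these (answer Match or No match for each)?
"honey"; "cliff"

No match, No match

The rule appears to be: even length AND contains 'e'.
"honey": length 5, has 'e' — doesn't qualify, so No match.
"cliff": length 5, no 'e' — doesn't qualify, so No match.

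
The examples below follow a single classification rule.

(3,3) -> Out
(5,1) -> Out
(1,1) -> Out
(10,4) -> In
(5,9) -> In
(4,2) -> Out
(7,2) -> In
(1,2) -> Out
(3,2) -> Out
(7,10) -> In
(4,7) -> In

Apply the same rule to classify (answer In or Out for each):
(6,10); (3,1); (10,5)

In, Out, In

The rule appears to be: sum ≥ 9.
(6,10): 6+10 = 16, qualifies → In. (3,1): 3+1 = 4, does not fit → Out. (10,5): 10+5 = 15, qualifies → In.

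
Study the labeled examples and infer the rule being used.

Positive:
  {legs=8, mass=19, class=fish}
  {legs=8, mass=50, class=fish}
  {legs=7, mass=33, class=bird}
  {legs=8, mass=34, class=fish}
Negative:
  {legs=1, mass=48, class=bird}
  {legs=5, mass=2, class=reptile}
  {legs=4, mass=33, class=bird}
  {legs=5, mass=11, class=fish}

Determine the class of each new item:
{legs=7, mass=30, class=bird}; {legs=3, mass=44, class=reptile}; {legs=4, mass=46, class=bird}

The pattern is that an item is 'Positive' exactly when: legs ≥ 7.
{legs=7, mass=30, class=bird} → legs = 7 → Positive.
{legs=3, mass=44, class=reptile} → legs = 3 → Negative.
{legs=4, mass=46, class=bird} → legs = 4 → Negative.

Positive, Negative, Negative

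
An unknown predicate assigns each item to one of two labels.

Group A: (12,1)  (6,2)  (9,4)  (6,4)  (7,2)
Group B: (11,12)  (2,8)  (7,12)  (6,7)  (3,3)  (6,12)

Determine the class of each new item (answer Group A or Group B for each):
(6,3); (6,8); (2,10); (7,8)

Group A, Group B, Group B, Group B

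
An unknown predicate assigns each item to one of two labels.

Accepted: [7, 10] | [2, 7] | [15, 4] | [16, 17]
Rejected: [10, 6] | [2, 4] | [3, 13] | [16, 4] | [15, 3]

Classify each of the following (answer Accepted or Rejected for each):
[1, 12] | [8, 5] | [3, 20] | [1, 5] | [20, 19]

All 'Accepted' examples share one property — sum is odd — and every 'Rejected' example lacks it.

Accepted, Accepted, Accepted, Rejected, Accepted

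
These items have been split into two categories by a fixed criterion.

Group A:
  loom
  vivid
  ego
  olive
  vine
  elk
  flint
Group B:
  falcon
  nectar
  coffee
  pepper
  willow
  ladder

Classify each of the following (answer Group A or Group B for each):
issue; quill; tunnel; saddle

One predicate separates the groups cleanly: length ≤ 5.
issue — length 5, hence Group A.
quill — length 5, hence Group A.
tunnel — length 6, hence Group B.
saddle — length 6, hence Group B.

Group A, Group A, Group B, Group B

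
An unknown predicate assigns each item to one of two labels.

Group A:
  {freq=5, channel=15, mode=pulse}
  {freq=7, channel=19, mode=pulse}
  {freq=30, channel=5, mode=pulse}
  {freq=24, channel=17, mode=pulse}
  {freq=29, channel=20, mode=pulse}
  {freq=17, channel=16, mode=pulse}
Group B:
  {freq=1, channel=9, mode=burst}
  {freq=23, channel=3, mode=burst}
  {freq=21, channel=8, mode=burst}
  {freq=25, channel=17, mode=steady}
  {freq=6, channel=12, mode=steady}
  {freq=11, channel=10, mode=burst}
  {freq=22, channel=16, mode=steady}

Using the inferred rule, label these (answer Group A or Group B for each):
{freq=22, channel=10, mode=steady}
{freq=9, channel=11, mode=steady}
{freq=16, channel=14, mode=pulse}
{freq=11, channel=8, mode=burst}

Group B, Group B, Group A, Group B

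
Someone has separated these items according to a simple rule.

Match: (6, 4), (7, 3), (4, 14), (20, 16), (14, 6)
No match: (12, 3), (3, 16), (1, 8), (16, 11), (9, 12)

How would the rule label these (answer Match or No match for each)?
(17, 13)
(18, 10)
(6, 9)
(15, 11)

'Match' ⟺ sum is even.
(17, 13) — 17+13 = 30, hence Match.
(18, 10) — 18+10 = 28, hence Match.
(6, 9) — 6+9 = 15, hence No match.
(15, 11) — 15+11 = 26, hence Match.

Match, Match, No match, Match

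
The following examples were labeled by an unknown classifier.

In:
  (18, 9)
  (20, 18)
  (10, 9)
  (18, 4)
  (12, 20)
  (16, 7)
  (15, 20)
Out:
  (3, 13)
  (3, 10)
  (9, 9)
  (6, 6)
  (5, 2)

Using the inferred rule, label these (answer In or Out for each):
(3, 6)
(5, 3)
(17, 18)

Out, Out, In

The rule appears to be: sum ≥ 19.
(3, 6) → 3+6 = 9 → Out. (5, 3) → 5+3 = 8 → Out. (17, 18) → 17+18 = 35 → In.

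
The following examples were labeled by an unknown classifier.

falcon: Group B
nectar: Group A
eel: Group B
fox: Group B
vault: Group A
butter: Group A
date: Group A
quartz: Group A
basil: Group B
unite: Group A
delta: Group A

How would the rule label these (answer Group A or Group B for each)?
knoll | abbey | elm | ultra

Group B, Group B, Group B, Group A

Checking candidate rules against both groups, what survives is: contains 't'.
knoll: no 't', doesn't qualify → Group B.
abbey: no 't', doesn't qualify → Group B.
elm: no 't', doesn't qualify → Group B.
ultra: has 't', satisfies this → Group A.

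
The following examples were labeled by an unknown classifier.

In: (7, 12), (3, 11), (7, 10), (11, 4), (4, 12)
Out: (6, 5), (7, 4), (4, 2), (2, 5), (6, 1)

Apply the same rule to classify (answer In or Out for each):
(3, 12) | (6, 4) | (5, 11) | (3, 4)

In, Out, In, Out

The distinguishing property — sum ≥ 14 — holds for all the 'In' cases and none of the 'Out' cases.
In: (3, 12), since 3+12 = 15.
Out: (6, 4), since 6+4 = 10.
In: (5, 11), since 5+11 = 16.
Out: (3, 4), since 3+4 = 7.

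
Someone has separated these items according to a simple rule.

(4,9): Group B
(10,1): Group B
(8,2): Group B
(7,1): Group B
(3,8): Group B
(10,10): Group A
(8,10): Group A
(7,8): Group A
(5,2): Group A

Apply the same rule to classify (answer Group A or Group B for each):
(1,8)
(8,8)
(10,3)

Group B, Group A, Group B

One predicate separates the groups cleanly: |first − second| ≤ 3.
(1,8): |1−8| = 7 — fails the rule, so Group B. (8,8): |8−8| = 0 — checks out, so Group A. (10,3): |10−3| = 7 — fails the rule, so Group B.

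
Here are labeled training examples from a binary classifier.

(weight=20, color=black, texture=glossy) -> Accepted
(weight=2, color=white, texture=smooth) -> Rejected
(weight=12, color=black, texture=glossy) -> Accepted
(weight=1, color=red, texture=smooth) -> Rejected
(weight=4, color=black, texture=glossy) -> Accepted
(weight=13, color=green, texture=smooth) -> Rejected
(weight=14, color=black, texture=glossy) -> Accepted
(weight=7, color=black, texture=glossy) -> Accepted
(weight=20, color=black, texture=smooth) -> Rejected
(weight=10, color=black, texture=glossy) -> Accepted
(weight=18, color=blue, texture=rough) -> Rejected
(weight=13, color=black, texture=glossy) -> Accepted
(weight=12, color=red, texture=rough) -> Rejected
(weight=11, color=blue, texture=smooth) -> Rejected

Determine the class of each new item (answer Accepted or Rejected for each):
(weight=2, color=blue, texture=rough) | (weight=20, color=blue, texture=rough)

Rejected, Rejected

A rule that fits every label: texture is glossy — true of each 'Accepted' example, false of each 'Rejected' one.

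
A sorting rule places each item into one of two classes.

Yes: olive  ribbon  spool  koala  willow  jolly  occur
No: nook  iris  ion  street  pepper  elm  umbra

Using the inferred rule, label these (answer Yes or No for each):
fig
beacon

No, Yes

The common property of the 'Yes' items is: length ≥ 5 AND contains 'o'. No 'No' item has it.
fig: No (length 3, no 'o').
beacon: Yes (length 6, has 'o').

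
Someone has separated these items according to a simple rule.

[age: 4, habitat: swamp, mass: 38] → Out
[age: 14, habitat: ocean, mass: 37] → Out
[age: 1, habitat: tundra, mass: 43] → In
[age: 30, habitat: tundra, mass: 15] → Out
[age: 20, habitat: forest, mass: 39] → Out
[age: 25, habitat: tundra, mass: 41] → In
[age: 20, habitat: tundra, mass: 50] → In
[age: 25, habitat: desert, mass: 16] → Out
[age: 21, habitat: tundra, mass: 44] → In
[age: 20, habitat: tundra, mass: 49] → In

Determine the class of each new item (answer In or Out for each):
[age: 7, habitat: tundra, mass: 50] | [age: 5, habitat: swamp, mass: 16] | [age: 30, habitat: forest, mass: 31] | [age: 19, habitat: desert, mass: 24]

The classifier is using: mass ≥ 41.
[age: 7, habitat: tundra, mass: 50]: In (mass = 50).
[age: 5, habitat: swamp, mass: 16]: Out (mass = 16).
[age: 30, habitat: forest, mass: 31]: Out (mass = 31).
[age: 19, habitat: desert, mass: 24]: Out (mass = 24).

In, Out, Out, Out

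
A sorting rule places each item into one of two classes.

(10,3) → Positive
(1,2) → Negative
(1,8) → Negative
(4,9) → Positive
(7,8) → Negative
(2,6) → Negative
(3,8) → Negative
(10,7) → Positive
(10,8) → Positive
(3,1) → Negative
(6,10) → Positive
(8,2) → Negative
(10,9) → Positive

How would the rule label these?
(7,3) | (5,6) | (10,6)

All 'Positive' examples share one property — max ≥ 9 — and every 'Negative' example lacks it.
Negative: (7,3), since max 7. Negative: (5,6), since max 6. Positive: (10,6), since max 10.

Negative, Negative, Positive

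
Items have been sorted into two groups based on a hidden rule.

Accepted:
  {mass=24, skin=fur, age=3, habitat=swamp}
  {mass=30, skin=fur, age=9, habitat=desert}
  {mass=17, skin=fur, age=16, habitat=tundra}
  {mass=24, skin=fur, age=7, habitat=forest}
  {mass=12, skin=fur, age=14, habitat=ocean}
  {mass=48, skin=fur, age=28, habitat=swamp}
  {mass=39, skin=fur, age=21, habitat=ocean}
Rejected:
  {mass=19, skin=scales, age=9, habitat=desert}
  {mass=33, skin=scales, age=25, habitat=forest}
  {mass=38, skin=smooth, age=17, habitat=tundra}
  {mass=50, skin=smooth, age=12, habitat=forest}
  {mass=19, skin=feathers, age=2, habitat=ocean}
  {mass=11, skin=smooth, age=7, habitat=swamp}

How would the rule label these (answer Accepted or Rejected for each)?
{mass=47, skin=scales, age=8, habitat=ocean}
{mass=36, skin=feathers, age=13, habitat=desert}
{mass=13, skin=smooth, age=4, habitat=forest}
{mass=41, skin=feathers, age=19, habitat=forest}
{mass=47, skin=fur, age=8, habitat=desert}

Rejected, Rejected, Rejected, Rejected, Accepted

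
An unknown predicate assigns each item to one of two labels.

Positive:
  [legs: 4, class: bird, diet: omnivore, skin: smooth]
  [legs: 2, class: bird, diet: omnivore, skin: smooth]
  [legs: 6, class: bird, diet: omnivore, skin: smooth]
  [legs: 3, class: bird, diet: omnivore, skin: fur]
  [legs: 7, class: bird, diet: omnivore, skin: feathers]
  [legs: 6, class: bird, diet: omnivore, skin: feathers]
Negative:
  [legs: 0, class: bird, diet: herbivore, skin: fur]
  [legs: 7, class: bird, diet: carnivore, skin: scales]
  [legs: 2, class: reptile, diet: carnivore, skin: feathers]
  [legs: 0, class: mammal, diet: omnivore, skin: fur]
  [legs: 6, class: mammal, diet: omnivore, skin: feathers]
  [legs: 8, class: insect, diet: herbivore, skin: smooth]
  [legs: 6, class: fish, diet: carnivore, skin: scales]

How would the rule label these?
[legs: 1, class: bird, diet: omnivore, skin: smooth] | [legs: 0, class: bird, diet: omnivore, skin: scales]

One predicate separates the groups cleanly: class is bird AND diet is omnivore.
[legs: 1, class: bird, diet: omnivore, skin: smooth]: Positive (class is bird, diet is omnivore).
[legs: 0, class: bird, diet: omnivore, skin: scales]: Positive (class is bird, diet is omnivore).

Positive, Positive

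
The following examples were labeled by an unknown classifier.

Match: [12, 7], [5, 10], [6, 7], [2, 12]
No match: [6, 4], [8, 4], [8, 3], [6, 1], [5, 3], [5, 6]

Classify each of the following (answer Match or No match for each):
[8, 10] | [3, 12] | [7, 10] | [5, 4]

Match, Match, Match, No match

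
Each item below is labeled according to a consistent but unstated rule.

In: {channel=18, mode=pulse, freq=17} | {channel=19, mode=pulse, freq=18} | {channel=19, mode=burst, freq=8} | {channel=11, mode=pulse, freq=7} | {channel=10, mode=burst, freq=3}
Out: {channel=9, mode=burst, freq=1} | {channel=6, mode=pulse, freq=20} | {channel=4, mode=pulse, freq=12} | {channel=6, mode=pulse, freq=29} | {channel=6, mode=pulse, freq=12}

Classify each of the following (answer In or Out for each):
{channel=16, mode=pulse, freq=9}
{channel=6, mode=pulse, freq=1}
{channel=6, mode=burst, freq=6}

In, Out, Out

The common property of the 'In' items is: channel ≥ 10. No 'Out' item has it.
{channel=16, mode=pulse, freq=9}: channel = 16, fits → In.
{channel=6, mode=pulse, freq=1}: channel = 6, doesn't qualify → Out.
{channel=6, mode=burst, freq=6}: channel = 6, doesn't qualify → Out.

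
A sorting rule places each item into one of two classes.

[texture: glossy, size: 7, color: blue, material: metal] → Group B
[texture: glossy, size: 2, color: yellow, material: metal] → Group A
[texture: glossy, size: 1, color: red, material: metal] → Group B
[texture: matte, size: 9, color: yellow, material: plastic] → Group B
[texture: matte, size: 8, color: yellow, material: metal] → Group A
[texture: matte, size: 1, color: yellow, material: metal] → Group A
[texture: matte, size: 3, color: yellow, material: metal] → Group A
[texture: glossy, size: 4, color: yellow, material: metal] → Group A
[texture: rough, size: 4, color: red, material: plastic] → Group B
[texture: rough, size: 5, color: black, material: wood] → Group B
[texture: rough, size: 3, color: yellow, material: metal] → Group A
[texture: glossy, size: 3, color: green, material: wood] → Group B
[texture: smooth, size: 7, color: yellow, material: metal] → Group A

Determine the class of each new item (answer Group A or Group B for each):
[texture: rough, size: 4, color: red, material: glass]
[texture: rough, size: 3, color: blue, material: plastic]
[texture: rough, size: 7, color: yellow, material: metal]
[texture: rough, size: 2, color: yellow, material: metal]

The distinguishing property — material is metal AND color is yellow — holds for all the 'Group A' cases and none of the 'Group B' cases.
[texture: rough, size: 4, color: red, material: glass]: Group B (material is glass, color is red). [texture: rough, size: 3, color: blue, material: plastic]: Group B (material is plastic, color is blue). [texture: rough, size: 7, color: yellow, material: metal]: Group A (material is metal, color is yellow). [texture: rough, size: 2, color: yellow, material: metal]: Group A (material is metal, color is yellow).

Group B, Group B, Group A, Group A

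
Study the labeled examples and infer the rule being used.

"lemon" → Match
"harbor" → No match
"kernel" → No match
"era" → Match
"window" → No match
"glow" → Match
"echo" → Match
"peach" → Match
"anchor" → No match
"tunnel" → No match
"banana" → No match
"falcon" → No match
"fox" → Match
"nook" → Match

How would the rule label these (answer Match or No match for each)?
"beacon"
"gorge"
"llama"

'Match' ⟺ length ≤ 5.

No match, Match, Match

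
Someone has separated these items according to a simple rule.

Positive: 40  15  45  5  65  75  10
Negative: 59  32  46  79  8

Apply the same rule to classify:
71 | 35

Negative, Positive

A rule that fits every label: multiple of 5 — true of each 'Positive' example, false of each 'Negative' one.
71: 71 = 5·14 + 1, fails the rule → Negative. 35: 35 = 5·7, passes → Positive.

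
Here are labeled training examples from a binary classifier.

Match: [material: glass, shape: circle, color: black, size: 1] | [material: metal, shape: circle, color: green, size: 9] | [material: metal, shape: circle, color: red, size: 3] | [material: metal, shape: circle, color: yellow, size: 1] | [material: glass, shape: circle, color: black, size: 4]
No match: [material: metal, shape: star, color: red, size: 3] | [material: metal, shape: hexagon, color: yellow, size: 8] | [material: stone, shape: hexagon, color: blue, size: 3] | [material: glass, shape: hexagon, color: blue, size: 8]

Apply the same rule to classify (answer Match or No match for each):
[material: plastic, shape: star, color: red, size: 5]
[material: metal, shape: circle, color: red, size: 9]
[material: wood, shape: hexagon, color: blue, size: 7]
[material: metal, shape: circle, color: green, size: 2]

No match, Match, No match, Match

The common property of the 'Match' items is: shape is circle. No 'No match' item has it.
[material: plastic, shape: star, color: red, size: 5] — shape is star, hence No match.
[material: metal, shape: circle, color: red, size: 9] — shape is circle, hence Match.
[material: wood, shape: hexagon, color: blue, size: 7] — shape is hexagon, hence No match.
[material: metal, shape: circle, color: green, size: 2] — shape is circle, hence Match.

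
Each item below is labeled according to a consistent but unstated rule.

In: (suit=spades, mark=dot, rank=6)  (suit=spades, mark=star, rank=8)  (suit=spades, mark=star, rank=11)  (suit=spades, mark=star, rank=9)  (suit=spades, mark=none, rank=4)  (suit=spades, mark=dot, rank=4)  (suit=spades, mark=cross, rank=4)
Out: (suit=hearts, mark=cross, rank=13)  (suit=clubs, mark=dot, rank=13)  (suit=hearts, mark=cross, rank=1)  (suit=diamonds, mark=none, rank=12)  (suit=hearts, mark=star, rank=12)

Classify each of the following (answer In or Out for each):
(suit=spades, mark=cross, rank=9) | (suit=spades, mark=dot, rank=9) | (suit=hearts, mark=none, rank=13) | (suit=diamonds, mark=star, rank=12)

In, In, Out, Out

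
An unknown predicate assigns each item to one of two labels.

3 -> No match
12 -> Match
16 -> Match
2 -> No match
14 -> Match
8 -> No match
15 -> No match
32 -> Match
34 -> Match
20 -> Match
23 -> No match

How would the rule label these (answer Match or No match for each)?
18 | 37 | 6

The distinguishing property — even AND at least 12 — holds for all the 'Match' cases and none of the 'No match' cases.
18 — 18 is even, 18 ≥ 12, hence Match.
37 — 37 is odd, 37 ≥ 12, hence No match.
6 — 6 is even, 6 < 12, hence No match.

Match, No match, No match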